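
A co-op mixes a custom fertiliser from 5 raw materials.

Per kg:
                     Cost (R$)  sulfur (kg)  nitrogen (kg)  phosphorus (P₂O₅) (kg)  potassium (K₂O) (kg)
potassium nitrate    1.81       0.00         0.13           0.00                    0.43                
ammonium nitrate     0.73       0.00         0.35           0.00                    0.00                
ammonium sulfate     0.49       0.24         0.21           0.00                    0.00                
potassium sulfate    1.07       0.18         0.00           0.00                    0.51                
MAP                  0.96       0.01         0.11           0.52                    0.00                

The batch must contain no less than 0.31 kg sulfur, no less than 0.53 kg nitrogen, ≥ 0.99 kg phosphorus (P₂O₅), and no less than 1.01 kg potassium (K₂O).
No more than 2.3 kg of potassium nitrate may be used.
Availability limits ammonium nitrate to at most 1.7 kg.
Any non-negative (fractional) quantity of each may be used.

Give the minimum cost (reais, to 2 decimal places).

R$4.62

Let x1 = kg of potassium nitrate, x2 = kg of ammonium nitrate, x3 = kg of ammonium sulfate, x4 = kg of potassium sulfate, x5 = kg of MAP.
Minimise 1.81x1 + 0.73x2 + 0.49x3 + 1.07x4 + 0.96x5 subject to:
  0.24x3 + 0.18x4 + 0.01x5 ≥ 0.31   (sulfur)
  0.13x1 + 0.35x2 + 0.21x3 + 0.11x5 ≥ 0.53   (nitrogen)
  0.52x5 ≥ 0.99   (phosphorus (P₂O₅))
  0.43x1 + 0.51x4 ≥ 1.01   (potassium (K₂O))
  x1 ≤ 2.3
  x2 ≤ 1.7
  x1, x2, x3, x4, x5 ≥ 0.
The cheapest feasible vertex uses only ammonium nitrate, potassium sulfate, MAP; potassium nitrate, ammonium sulfate are not used. The nitrogen, phosphorus (P₂O₅), potassium (K₂O) requirements are met with equality.
That vertex is x2 = 0.9159, x4 = 1.98, x5 = 1.904.
Cost = 0.73·0.9159 + 1.07·1.98 + 0.96·1.904 = 4.61505.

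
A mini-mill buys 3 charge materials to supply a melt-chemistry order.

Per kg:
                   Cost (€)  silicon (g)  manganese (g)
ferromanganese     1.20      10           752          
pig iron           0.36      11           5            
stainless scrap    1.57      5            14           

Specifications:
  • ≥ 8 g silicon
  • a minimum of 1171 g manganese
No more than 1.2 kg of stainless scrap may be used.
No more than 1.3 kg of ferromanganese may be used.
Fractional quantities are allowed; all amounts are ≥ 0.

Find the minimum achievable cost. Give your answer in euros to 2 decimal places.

€15.48

This is a linear program. Let x1 = kg of ferromanganese, x2 = kg of pig iron, x3 = kg of stainless scrap.
Minimize 1.2x1 + 0.36x2 + 1.57x3 subject to:
  10x1 + 11x2 + 5x3 ≥ 8   (silicon)
  752x1 + 5x2 + 14x3 ≥ 1171   (manganese)
  x3 ≤ 1.2
  x1 ≤ 1.3
  x1, x2, x3 ≥ 0.
The cheapest feasible vertex uses only ferromanganese, pig iron; stainless scrap is not used. Binding constraints: manganese and the ferromanganese cap.
Optimal quantities: ferromanganese = 1.3 kg, pig iron = 38.68 kg.
Total cost: 1.2·1.3 + 0.36·38.68 = 15.4848.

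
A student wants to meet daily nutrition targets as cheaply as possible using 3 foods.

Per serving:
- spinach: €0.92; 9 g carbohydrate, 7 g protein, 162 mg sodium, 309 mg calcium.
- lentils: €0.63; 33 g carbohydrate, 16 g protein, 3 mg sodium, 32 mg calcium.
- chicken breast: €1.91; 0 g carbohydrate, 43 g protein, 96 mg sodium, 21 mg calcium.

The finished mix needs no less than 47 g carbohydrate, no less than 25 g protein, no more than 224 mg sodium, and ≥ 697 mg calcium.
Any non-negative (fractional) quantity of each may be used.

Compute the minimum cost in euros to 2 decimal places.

Let x1 = servings of spinach, x2 = servings of lentils, x3 = servings of chicken breast.
min 0.92x1 + 0.63x2 + 1.91x3 subject to:
  9x1 + 33x2 ≥ 47   (carbohydrate)
  7x1 + 16x2 + 43x3 ≥ 25   (protein)
  162x1 + 3x2 + 96x3 ≤ 224   (sodium)
  309x1 + 32x2 + 21x3 ≥ 697   (calcium)
  x1, x2, x3 ≥ 0.
At the optimum only spinach, lentils are positive (chicken breast = 0). The sodium and calcium requirements are met with equality.
Optimal quantities: spinach = 1.193 servings, lentils = 10.26 servings.
Hence cost = 0.92·1.193 + 0.63·10.26 = €7.5614.

€7.56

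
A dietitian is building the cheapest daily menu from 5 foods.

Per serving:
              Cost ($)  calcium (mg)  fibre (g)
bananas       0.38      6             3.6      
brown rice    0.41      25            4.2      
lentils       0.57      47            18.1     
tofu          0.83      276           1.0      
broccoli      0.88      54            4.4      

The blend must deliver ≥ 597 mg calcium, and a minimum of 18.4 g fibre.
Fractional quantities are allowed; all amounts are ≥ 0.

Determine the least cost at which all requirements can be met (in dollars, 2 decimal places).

Set it up as a linear program. Let x1 = servings of bananas, x2 = servings of brown rice, x3 = servings of lentils, x4 = servings of tofu, x5 = servings of broccoli.
min 0.38x1 + 0.41x2 + 0.57x3 + 0.83x4 + 0.88x5 subject to:
  6x1 + 25x2 + 47x3 + 276x4 + 54x5 ≥ 597   (calcium)
  3.6x1 + 4.2x2 + 18.1x3 + 1x4 + 4.4x5 ≥ 18.4   (fibre)
  x1, x2, x3, x4, x5 ≥ 0.
The minimum-cost mix takes nothing from bananas, brown rice, broccoli — only lentils, tofu. The calcium and fibre requirements are met with equality.
Solving gives x3 = 0.9056, x4 = 2.009.
Total cost: 0.57·0.9056 + 0.83·2.009 = 2.1837.

$2.18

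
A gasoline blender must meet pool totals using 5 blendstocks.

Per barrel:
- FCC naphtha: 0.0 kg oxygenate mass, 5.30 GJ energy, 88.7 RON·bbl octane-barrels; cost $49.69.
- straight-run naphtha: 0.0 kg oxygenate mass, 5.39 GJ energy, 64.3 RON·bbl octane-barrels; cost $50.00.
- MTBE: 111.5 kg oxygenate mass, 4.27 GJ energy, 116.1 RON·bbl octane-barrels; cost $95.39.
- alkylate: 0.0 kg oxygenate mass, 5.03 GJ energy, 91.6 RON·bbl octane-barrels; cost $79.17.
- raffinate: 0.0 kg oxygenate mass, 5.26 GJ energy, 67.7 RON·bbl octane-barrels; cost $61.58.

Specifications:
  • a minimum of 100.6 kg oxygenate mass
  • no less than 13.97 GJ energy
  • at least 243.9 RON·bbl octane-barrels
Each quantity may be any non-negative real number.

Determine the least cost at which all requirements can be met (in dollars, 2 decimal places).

$180.30

Let x1 = barrels of FCC naphtha, x2 = barrels of straight-run naphtha, x3 = barrels of MTBE, x4 = barrels of alkylate, x5 = barrels of raffinate.
Minimise 49.69x1 + 50x2 + 95.39x3 + 79.17x4 + 61.58x5 subject to:
  111.5x3 ≥ 100.6   (oxygenate mass)
  5.3x1 + 5.39x2 + 4.27x3 + 5.03x4 + 5.26x5 ≥ 13.97   (energy)
  88.7x1 + 64.3x2 + 116.1x3 + 91.6x4 + 67.7x5 ≥ 243.9   (octane-barrels)
  x1, x2, x3, x4, x5 ≥ 0.
At the optimum only FCC naphtha, straight-run naphtha, MTBE are positive (alkylate, raffinate = 0). There the oxygenate mass, energy, octane-barrels constraints are tight.
Optimal quantities: FCC naphtha = 0.72443 barrels, straight-run naphtha = 1.1647 barrels, MTBE = 0.90224 barrels.
Total cost: 49.69·0.72443 + 50·1.1647 + 95.39·0.90224 = 180.2966.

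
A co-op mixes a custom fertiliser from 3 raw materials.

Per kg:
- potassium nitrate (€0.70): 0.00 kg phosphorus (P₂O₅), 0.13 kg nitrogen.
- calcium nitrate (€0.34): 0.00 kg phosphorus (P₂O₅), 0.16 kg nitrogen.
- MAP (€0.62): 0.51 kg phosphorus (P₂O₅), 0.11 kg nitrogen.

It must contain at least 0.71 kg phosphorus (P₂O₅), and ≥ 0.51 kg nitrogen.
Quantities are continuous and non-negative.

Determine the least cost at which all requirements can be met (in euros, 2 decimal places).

€1.62

Treat it as an LP. Let x1 = kg of potassium nitrate, x2 = kg of calcium nitrate, x3 = kg of MAP.
Minimize 0.7x1 + 0.34x2 + 0.62x3 with:
  0.51x3 ≥ 0.71   (phosphorus (P₂O₅))
  0.13x1 + 0.16x2 + 0.11x3 ≥ 0.51   (nitrogen)
  x1, x2, x3 ≥ 0.
The cheapest feasible vertex uses only calcium nitrate, MAP; potassium nitrate is not used. Binding constraints: phosphorus (P₂O₅) and nitrogen.
That vertex is x2 = 2.23, x3 = 1.392.
Cost = 0.34·2.23 + 0.62·1.392 = 1.6212.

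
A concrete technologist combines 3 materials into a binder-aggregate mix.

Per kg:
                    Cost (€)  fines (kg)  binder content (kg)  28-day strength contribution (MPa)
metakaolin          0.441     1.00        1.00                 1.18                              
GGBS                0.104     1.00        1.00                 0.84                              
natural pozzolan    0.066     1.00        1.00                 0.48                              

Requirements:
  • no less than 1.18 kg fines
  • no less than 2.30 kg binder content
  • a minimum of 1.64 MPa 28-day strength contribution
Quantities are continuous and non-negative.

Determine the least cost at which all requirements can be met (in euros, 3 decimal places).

€0.208

Set it up as a linear program. Let x1 = kg of metakaolin, x2 = kg of GGBS, x3 = kg of natural pozzolan.
Minimize 0.441x1 + 0.104x2 + 0.066x3 with:
  1x1 + 1x2 + 1x3 ≥ 1.18   (fines)
  1x1 + 1x2 + 1x3 ≥ 2.3   (binder content)
  1.18x1 + 0.84x2 + 0.48x3 ≥ 1.64   (28-day strength contribution)
  x1, x2, x3 ≥ 0.
The cheapest feasible vertex uses only GGBS, natural pozzolan; metakaolin is not used. Binding constraints: binder content and 28-day strength contribution.
That vertex is x2 = 1.489, x3 = 0.8111.
Cost = 0.104·1.489 + 0.066·0.8111 = 0.20839.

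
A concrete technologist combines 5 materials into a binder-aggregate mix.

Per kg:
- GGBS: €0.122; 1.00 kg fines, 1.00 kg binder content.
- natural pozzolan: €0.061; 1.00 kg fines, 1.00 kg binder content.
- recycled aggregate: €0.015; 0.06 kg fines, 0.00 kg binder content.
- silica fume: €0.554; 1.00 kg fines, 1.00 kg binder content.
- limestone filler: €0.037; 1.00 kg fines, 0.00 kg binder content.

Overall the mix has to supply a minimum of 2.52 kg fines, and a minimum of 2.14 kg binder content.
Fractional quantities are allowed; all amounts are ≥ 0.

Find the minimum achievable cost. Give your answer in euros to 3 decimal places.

This is a linear program. Let x1 = kg of GGBS, x2 = kg of natural pozzolan, x3 = kg of recycled aggregate, x4 = kg of silica fume, x5 = kg of limestone filler.
min 0.122x1 + 0.061x2 + 0.015x3 + 0.554x4 + 0.037x5 with:
  1x1 + 1x2 + 0.06x3 + 1x4 + 1x5 ≥ 2.52   (fines)
  1x1 + 1x2 + 1x4 ≥ 2.14   (binder content)
  x1, x2, x3, x4, x5 ≥ 0.
The cheapest feasible vertex uses only natural pozzolan, limestone filler; GGBS, recycled aggregate, silica fume are not used. There the fines and binder content constraints are tight.
Optimal quantities: natural pozzolan = 2.14 kg, limestone filler = 0.38 kg.
Cost = 0.061·2.14 + 0.037·0.38 = 0.14460.

€0.145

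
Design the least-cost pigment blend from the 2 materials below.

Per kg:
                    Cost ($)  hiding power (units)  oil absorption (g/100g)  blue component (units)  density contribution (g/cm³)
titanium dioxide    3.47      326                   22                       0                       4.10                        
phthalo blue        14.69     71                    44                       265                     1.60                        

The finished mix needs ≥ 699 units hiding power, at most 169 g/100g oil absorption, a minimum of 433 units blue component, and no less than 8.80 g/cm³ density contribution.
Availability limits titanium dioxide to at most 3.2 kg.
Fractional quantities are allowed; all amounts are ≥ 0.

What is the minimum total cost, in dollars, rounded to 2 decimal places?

Treat it as an LP. Let x1 = kg of titanium dioxide, x2 = kg of phthalo blue.
Minimise 3.47x1 + 14.69x2 subject to:
  326x1 + 71x2 ≥ 699   (hiding power)
  22x1 + 44x2 ≤ 169   (oil absorption)
  265x2 ≥ 433   (blue component)
  4.1x1 + 1.6x2 ≥ 8.8   (density contribution)
  x1 ≤ 3.2
  x1, x2 ≥ 0.
Both inputs are positive at the optimum. There the hiding power and blue component constraints are tight.
Solving gives x1 = 1.788, x2 = 1.634.
Hence cost = 3.47·1.788 + 14.69·1.634 = $30.2078.

$30.21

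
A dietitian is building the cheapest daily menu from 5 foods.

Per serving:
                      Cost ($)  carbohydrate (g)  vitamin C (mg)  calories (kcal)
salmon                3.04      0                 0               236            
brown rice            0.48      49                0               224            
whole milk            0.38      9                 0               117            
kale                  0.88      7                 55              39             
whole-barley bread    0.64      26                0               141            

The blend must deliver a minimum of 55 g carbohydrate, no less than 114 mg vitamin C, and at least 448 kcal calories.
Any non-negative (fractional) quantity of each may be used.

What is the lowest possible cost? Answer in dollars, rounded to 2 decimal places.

$2.61

This is a linear program. Let x1 = servings of salmon, x2 = servings of brown rice, x3 = servings of whole milk, x4 = servings of kale, x5 = servings of whole-barley bread.
Minimise 3.04x1 + 0.48x2 + 0.38x3 + 0.88x4 + 0.64x5 with:
  49x2 + 9x3 + 7x4 + 26x5 ≥ 55   (carbohydrate)
  55x4 ≥ 114   (vitamin C)
  236x1 + 224x2 + 117x3 + 39x4 + 141x5 ≥ 448   (calories)
  x1, x2, x3, x4, x5 ≥ 0.
The cheapest feasible vertex uses only brown rice, kale; salmon, whole milk, whole-barley bread are not used. The vitamin C and calories requirements are met with equality.
Optimal quantities: brown rice = 1.639 servings, kale = 2.073 servings.
Total cost: 0.48·1.639 + 0.88·2.073 = 2.6110.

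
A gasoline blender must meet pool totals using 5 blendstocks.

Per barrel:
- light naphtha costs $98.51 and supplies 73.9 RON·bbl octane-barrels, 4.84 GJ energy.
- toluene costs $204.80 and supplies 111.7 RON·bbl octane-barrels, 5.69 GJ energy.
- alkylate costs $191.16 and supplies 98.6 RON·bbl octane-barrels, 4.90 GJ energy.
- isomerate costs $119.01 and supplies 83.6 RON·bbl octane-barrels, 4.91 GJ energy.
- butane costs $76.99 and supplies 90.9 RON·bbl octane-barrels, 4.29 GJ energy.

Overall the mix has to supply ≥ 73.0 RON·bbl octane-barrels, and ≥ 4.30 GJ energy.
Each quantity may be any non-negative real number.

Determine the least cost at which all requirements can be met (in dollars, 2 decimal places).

Treat it as an LP. Let x1 = barrels of light naphtha, x2 = barrels of toluene, x3 = barrels of alkylate, x4 = barrels of isomerate, x5 = barrels of butane.
min 98.51x1 + 204.8x2 + 191.16x3 + 119.01x4 + 76.99x5 subject to:
  73.9x1 + 111.7x2 + 98.6x3 + 83.6x4 + 90.9x5 ≥ 73   (octane-barrels)
  4.84x1 + 5.69x2 + 4.9x3 + 4.91x4 + 4.29x5 ≥ 4.3   (energy)
  x1, x2, x3, x4, x5 ≥ 0.
The cheapest feasible vertex uses only butane; light naphtha, toluene, alkylate, isomerate are not used. The energy requirement is met with equality.
Solving gives x5 = 1.0023.
Objective = 76.99·1.0023 = 77.1671.

$77.17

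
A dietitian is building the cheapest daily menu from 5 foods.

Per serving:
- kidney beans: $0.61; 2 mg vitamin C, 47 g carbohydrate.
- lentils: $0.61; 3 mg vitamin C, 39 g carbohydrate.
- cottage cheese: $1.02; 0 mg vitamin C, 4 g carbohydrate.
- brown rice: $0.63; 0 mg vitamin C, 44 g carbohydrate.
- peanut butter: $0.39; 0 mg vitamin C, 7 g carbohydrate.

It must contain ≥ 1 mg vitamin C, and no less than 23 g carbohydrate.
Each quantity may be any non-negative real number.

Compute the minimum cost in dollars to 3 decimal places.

$0.300

Let x1 = servings of kidney beans, x2 = servings of lentils, x3 = servings of cottage cheese, x4 = servings of brown rice, x5 = servings of peanut butter.
Minimise 0.61x1 + 0.61x2 + 1.02x3 + 0.63x4 + 0.39x5 with:
  2x1 + 3x2 ≥ 1   (vitamin C)
  47x1 + 39x2 + 4x3 + 44x4 + 7x5 ≥ 23   (carbohydrate)
  x1, x2, x3, x4, x5 ≥ 0.
The minimum-cost mix takes nothing from cottage cheese, brown rice, peanut butter — only kidney beans, lentils. Binding constraints: vitamin C and carbohydrate.
That vertex is x1 = 0.4762, x2 = 0.01587.
Objective = 0.61·0.4762 + 0.61·0.01587 = 0.30016.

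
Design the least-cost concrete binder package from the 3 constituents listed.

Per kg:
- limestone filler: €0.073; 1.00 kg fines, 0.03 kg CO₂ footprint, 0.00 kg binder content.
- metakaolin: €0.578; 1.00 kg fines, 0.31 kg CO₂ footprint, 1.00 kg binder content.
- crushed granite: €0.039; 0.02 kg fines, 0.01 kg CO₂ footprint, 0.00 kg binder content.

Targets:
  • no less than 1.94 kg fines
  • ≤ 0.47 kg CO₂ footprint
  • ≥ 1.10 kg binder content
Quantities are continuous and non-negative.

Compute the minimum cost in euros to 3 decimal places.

€0.697

Treat it as an LP. Let x1 = kg of limestone filler, x2 = kg of metakaolin, x3 = kg of crushed granite.
Minimise 0.073x1 + 0.578x2 + 0.039x3 with:
  1x1 + 1x2 + 0.02x3 ≥ 1.94   (fines)
  0.03x1 + 0.31x2 + 0.01x3 ≤ 0.47   (CO₂ footprint)
  1x2 ≥ 1.1   (binder content)
  x1, x2, x3 ≥ 0.
At the optimum only limestone filler, metakaolin are positive (crushed granite = 0). There the fines and binder content constraints are tight.
Optimal quantities: limestone filler = 0.84 kg, metakaolin = 1.1 kg.
Hence cost = 0.073·0.84 + 0.578·1.1 = €0.69712.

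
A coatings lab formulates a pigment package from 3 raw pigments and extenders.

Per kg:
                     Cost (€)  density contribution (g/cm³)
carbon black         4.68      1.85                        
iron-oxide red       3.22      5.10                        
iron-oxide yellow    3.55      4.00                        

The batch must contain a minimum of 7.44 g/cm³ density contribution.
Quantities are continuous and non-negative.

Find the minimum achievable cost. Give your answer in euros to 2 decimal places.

€4.70

Let x1 = kg of carbon black, x2 = kg of iron-oxide red, x3 = kg of iron-oxide yellow.
Minimise 4.68x1 + 3.22x2 + 3.55x3 subject to:
  1.85x1 + 5.1x2 + 4x3 ≥ 7.44   (density contribution)
  x1, x2, x3 ≥ 0.
At the optimum only iron-oxide red is positive (carbon black, iron-oxide yellow = 0). The density contribution requirement is met with equality.
Solving gives x2 = 1.459.
Hence cost = 3.22·1.459 = €4.6980.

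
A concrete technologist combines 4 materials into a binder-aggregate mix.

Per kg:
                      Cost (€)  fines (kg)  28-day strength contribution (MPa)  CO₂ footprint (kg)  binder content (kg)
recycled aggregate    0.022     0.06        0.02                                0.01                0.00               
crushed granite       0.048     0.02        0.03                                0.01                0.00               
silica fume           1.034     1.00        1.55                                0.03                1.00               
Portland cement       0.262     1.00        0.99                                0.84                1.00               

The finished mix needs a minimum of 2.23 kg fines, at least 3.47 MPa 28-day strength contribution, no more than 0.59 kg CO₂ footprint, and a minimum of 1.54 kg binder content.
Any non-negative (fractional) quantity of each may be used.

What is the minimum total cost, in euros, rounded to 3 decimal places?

€2.061

Let x1 = kg of recycled aggregate, x2 = kg of crushed granite, x3 = kg of silica fume, x4 = kg of Portland cement.
min 0.022x1 + 0.048x2 + 1.034x3 + 0.262x4 s.t.:
  0.06x1 + 0.02x2 + 1x3 + 1x4 ≥ 2.23   (fines)
  0.02x1 + 0.03x2 + 1.55x3 + 0.99x4 ≥ 3.47   (28-day strength contribution)
  0.01x1 + 0.01x2 + 0.03x3 + 0.84x4 ≤ 0.59   (CO₂ footprint)
  1x3 + 1x4 ≥ 1.54   (binder content)
  x1, x2, x3, x4 ≥ 0.
At the optimum only silica fume, Portland cement are positive (recycled aggregate, crushed granite = 0). Binding constraints: 28-day strength contribution and CO₂ footprint.
So silica fume = 1.832 kg, Portland cement = 0.637 kg.
Objective = 1.034·1.832 + 0.262·0.637 = 2.06118.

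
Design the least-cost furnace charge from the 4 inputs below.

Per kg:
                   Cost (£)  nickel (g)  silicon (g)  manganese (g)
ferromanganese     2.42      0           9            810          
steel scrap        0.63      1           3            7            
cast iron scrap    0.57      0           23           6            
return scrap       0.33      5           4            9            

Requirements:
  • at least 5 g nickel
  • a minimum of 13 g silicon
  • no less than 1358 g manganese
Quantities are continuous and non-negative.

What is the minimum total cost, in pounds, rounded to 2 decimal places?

£4.36

This is a linear program. Let x1 = kg of ferromanganese, x2 = kg of steel scrap, x3 = kg of cast iron scrap, x4 = kg of return scrap.
min 2.42x1 + 0.63x2 + 0.57x3 + 0.33x4 subject to:
  1x2 + 5x4 ≥ 5   (nickel)
  9x1 + 3x2 + 23x3 + 4x4 ≥ 13   (silicon)
  810x1 + 7x2 + 6x3 + 9x4 ≥ 1358   (manganese)
  x1, x2, x3, x4 ≥ 0.
At the optimum only ferromanganese, return scrap are positive (steel scrap, cast iron scrap = 0). Binding constraints: nickel and manganese.
That vertex is x1 = 1.665, x4 = 1.
Objective = 2.42·1.665 + 0.33·1 = 4.3593.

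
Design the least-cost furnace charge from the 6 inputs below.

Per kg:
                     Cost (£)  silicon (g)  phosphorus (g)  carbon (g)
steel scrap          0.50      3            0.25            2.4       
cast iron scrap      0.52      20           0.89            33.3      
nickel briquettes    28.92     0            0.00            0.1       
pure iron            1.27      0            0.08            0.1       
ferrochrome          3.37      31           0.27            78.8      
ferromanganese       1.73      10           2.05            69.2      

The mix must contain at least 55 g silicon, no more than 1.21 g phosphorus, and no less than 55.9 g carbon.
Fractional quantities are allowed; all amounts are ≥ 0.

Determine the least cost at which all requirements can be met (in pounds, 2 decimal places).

Treat it as an LP. Let x1 = kg of steel scrap, x2 = kg of cast iron scrap, x3 = kg of nickel briquettes, x4 = kg of pure iron, x5 = kg of ferrochrome, x6 = kg of ferromanganese.
min 0.5x1 + 0.52x2 + 28.92x3 + 1.27x4 + 3.37x5 + 1.73x6 subject to:
  3x1 + 20x2 + 31x5 + 10x6 ≥ 55   (silicon)
  0.25x1 + 0.89x2 + 0.08x4 + 0.27x5 + 2.05x6 ≤ 1.21   (phosphorus)
  2.4x1 + 33.3x2 + 0.1x3 + 0.1x4 + 78.8x5 + 69.2x6 ≥ 55.9   (carbon)
  x1, x2, x3, x4, x5, x6 ≥ 0.
The optimal basis is {cast iron scrap, ferrochrome}; steel scrap, nickel briquettes, pure iron, ferromanganese drop out. The silicon and phosphorus requirements are met with equality.
So cast iron scrap = 1.021 kg, ferrochrome = 1.115 kg.
Total cost: 0.52·1.021 + 3.37·1.115 = 4.2885.

£4.29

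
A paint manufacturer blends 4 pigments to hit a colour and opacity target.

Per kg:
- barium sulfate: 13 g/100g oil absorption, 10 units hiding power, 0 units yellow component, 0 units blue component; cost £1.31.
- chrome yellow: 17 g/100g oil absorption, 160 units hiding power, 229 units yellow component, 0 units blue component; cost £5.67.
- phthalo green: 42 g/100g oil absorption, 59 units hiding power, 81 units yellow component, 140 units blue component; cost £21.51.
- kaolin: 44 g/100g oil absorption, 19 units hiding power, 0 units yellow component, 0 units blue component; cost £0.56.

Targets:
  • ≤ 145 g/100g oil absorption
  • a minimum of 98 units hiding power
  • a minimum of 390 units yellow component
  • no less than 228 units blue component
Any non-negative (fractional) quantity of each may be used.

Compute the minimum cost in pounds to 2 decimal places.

Let x1 = kg of barium sulfate, x2 = kg of chrome yellow, x3 = kg of phthalo green, x4 = kg of kaolin.
Minimize 1.31x1 + 5.67x2 + 21.51x3 + 0.56x4 s.t.:
  13x1 + 17x2 + 42x3 + 44x4 ≤ 145   (oil absorption)
  10x1 + 160x2 + 59x3 + 19x4 ≥ 98   (hiding power)
  229x2 + 81x3 ≥ 390   (yellow component)
  140x3 ≥ 228   (blue component)
  x1, x2, x3, x4 ≥ 0.
At the optimum only chrome yellow, phthalo green are positive (barium sulfate, kaolin = 0). Binding constraints: yellow component and blue component.
Optimal quantities: chrome yellow = 1.127 kg, phthalo green = 1.6286 kg.
Hence cost = 5.67·1.127 + 21.51·1.6286 = £41.4213.

£41.42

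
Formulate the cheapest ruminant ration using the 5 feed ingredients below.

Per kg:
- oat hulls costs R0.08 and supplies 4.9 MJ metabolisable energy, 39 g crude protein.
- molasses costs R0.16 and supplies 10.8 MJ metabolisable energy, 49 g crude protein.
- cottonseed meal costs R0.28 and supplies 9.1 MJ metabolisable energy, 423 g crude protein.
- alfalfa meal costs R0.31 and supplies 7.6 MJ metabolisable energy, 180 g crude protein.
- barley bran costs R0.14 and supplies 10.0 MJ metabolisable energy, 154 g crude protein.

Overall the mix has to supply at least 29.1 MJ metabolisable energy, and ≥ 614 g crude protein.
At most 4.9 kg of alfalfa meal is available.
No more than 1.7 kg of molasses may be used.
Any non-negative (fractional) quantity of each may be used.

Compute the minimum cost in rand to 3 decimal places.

Let x1 = kg of oat hulls, x2 = kg of molasses, x3 = kg of cottonseed meal, x4 = kg of alfalfa meal, x5 = kg of barley bran.
Minimise 0.08x1 + 0.16x2 + 0.28x3 + 0.31x4 + 0.14x5 s.t.:
  4.9x1 + 10.8x2 + 9.1x3 + 7.6x4 + 10x5 ≥ 29.1   (metabolisable energy)
  39x1 + 49x2 + 423x3 + 180x4 + 154x5 ≥ 614   (crude protein)
  x4 ≤ 4.9
  x2 ≤ 1.7
  x1, x2, x3, x4, x5 ≥ 0.
The optimal basis is {cottonseed meal, barley bran}; oat hulls, molasses, alfalfa meal drop out. Binding constraints: metabolisable energy and crude protein.
So cottonseed meal = 0.5864 kg, barley bran = 2.376 kg.
Hence cost = 0.28·0.5864 + 0.14·2.376 = R0.49683.

R0.497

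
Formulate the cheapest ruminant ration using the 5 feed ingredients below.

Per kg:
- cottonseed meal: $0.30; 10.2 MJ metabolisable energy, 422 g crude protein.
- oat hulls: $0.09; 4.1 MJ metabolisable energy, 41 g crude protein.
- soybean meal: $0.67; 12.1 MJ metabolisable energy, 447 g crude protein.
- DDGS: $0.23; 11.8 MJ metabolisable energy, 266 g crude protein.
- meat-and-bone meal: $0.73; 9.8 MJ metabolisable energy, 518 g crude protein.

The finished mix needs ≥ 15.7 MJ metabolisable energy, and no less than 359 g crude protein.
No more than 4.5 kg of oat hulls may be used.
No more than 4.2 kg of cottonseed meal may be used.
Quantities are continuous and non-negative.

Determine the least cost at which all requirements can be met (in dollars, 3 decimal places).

$0.309

Set it up as a linear program. Let x1 = kg of cottonseed meal, x2 = kg of oat hulls, x3 = kg of soybean meal, x4 = kg of DDGS, x5 = kg of meat-and-bone meal.
min 0.3x1 + 0.09x2 + 0.67x3 + 0.23x4 + 0.73x5 with:
  10.2x1 + 4.1x2 + 12.1x3 + 11.8x4 + 9.8x5 ≥ 15.7   (metabolisable energy)
  422x1 + 41x2 + 447x3 + 266x4 + 518x5 ≥ 359   (crude protein)
  x2 ≤ 4.5
  x1 ≤ 4.2
  x1, x2, x3, x4, x5 ≥ 0.
The optimal basis is {cottonseed meal, DDGS}; oat hulls, soybean meal, meat-and-bone meal drop out. Binding constraints: metabolisable energy and crude protein.
Optimal quantities: cottonseed meal = 0.02647 kg, DDGS = 1.308 kg.
Hence cost = 0.3·0.02647 + 0.23·1.308 = $0.30878.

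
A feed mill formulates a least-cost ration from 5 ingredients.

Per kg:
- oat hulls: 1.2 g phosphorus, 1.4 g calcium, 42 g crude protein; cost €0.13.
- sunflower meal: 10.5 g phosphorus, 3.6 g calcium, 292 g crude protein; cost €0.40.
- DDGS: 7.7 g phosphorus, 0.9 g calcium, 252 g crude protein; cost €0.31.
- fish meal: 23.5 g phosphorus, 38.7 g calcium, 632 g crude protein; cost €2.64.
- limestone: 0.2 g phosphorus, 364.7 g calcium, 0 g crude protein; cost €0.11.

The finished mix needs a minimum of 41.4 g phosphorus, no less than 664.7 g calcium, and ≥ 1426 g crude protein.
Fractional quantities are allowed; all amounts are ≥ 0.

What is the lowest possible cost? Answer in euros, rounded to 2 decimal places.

Let x1 = kg of oat hulls, x2 = kg of sunflower meal, x3 = kg of DDGS, x4 = kg of fish meal, x5 = kg of limestone.
Minimize 0.13x1 + 0.4x2 + 0.31x3 + 2.64x4 + 0.11x5 s.t.:
  1.2x1 + 10.5x2 + 7.7x3 + 23.5x4 + 0.2x5 ≥ 41.4   (phosphorus)
  1.4x1 + 3.6x2 + 0.9x3 + 38.7x4 + 364.7x5 ≥ 664.7   (calcium)
  42x1 + 292x2 + 252x3 + 632x4 ≥ 1426   (crude protein)
  x1, x2, x3, x4, x5 ≥ 0.
The cheapest feasible vertex uses only DDGS, limestone; oat hulls, sunflower meal, fish meal are not used. The calcium and crude protein requirements are met with equality.
Solving gives x3 = 5.659, x5 = 1.809.
Objective = 0.31·5.659 + 0.11·1.809 = 1.9533.

€1.95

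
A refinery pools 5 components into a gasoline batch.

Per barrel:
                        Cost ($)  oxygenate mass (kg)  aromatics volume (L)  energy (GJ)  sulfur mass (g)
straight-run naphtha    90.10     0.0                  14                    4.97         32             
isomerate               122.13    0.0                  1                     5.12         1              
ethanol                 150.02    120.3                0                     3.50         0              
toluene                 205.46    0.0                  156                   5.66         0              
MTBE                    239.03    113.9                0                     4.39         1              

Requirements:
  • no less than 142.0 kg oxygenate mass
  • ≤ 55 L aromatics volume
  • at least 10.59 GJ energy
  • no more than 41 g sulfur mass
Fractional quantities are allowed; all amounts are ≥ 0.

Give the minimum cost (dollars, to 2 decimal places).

Let x1 = barrels of straight-run naphtha, x2 = barrels of isomerate, x3 = barrels of ethanol, x4 = barrels of toluene, x5 = barrels of MTBE.
Minimize 90.1x1 + 122.13x2 + 150.02x3 + 205.46x4 + 239.03x5 with:
  120.3x3 + 113.9x5 ≥ 142   (oxygenate mass)
  14x1 + 1x2 + 156x4 ≤ 55   (aromatics volume)
  4.97x1 + 5.12x2 + 3.5x3 + 5.66x4 + 4.39x5 ≥ 10.59   (energy)
  32x1 + 1x2 + 1x5 ≤ 41   (sulfur mass)
  x1, x2, x3, x4, x5 ≥ 0.
The minimum-cost mix takes nothing from toluene, MTBE — only straight-run naphtha, isomerate, ethanol. There the oxygenate mass, energy, sulfur mass constraints are tight.
Solving gives x1 = 1.28068, x2 = 0.0182991, x3 = 1.18038.
Total cost: 90.1·1.28068 + 122.13·0.0182991 + 150.02·1.18038 = 294.7047.

$294.70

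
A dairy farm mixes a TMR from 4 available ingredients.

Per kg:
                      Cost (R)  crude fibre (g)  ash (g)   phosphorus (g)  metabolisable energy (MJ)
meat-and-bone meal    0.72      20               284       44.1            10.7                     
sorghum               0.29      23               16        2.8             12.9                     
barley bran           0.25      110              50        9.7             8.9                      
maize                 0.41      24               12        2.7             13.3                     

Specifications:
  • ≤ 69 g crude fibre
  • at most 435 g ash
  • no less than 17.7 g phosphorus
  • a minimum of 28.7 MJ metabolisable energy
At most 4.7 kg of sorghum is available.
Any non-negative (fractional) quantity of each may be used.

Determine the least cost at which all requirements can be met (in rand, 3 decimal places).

Set it up as a linear program. Let x1 = kg of meat-and-bone meal, x2 = kg of sorghum, x3 = kg of barley bran, x4 = kg of maize.
Minimize 0.72x1 + 0.29x2 + 0.25x3 + 0.41x4 s.t.:
  20x1 + 23x2 + 110x3 + 24x4 ≤ 69   (crude fibre)
  284x1 + 16x2 + 50x3 + 12x4 ≤ 435   (ash)
  44.1x1 + 2.8x2 + 9.7x3 + 2.7x4 ≥ 17.7   (phosphorus)
  10.7x1 + 12.9x2 + 8.9x3 + 13.3x4 ≥ 28.7   (metabolisable energy)
  x2 ≤ 4.7
  x1, x2, x3, x4 ≥ 0.
The optimal basis is {meat-and-bone meal, sorghum, barley bran}; maize drops out. Binding constraints: crude fibre, phosphorus, metabolisable energy.
Solving gives x1 = 0.23978, x2 = 1.89686, x3 = 0.18706.
Cost = 0.72·0.23978 + 0.29·1.89686 + 0.25·0.18706 = 0.769496.

R0.769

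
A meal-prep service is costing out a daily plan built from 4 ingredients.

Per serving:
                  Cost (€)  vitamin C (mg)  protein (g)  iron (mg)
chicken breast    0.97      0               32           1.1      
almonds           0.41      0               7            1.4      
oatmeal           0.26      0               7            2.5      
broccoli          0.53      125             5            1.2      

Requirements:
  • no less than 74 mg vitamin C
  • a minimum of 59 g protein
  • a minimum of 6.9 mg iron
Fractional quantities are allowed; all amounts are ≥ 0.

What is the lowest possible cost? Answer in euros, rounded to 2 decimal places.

Treat it as an LP. Let x1 = servings of chicken breast, x2 = servings of almonds, x3 = servings of oatmeal, x4 = servings of broccoli.
Minimize 0.97x1 + 0.41x2 + 0.26x3 + 0.53x4 with:
  125x4 ≥ 74   (vitamin C)
  32x1 + 7x2 + 7x3 + 5x4 ≥ 59   (protein)
  1.1x1 + 1.4x2 + 2.5x3 + 1.2x4 ≥ 6.9   (iron)
  x1, x2, x3, x4 ≥ 0.
The optimal basis is {chicken breast, oatmeal, broccoli}; almonds drops out. The vitamin C, protein, iron requirements are met with equality.
Optimal quantities: chicken breast = 1.338 servings, oatmeal = 1.887 servings, broccoli = 0.592 servings.
Objective = 0.97·1.338 + 0.26·1.887 + 0.53·0.592 = 2.1022.

€2.10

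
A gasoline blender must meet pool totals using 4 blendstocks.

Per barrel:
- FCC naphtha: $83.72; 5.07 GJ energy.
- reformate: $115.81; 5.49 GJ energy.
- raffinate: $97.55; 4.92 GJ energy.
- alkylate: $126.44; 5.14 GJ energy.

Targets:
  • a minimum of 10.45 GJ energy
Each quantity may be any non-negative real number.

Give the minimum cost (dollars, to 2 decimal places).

Let x1 = barrels of FCC naphtha, x2 = barrels of reformate, x3 = barrels of raffinate, x4 = barrels of alkylate.
min 83.72x1 + 115.81x2 + 97.55x3 + 126.44x4 s.t.:
  5.07x1 + 5.49x2 + 4.92x3 + 5.14x4 ≥ 10.45   (energy)
  x1, x2, x3, x4 ≥ 0.
At the optimum only FCC naphtha is positive (reformate, raffinate, alkylate = 0). The energy requirement is met with equality.
Solving gives x1 = 2.0611.
Total cost: 83.72·2.0611 = 172.5553.

$172.56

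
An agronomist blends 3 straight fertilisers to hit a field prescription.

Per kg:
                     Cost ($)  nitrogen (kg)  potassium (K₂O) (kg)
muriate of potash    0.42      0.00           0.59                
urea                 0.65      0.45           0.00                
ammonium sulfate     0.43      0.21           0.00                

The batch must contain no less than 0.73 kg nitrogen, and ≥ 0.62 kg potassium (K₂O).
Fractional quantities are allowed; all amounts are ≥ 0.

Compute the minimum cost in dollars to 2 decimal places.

Treat it as an LP. Let x1 = kg of muriate of potash, x2 = kg of urea, x3 = kg of ammonium sulfate.
Minimise 0.42x1 + 0.65x2 + 0.43x3 subject to:
  0.45x2 + 0.21x3 ≥ 0.73   (nitrogen)
  0.59x1 ≥ 0.62   (potassium (K₂O))
  x1, x2, x3 ≥ 0.
The optimal basis is {muriate of potash, urea}; ammonium sulfate drops out. There the nitrogen and potassium (K₂O) constraints are tight.
Solving gives x1 = 1.051, x2 = 1.622.
Cost = 0.42·1.051 + 0.65·1.622 = 1.4957.

$1.50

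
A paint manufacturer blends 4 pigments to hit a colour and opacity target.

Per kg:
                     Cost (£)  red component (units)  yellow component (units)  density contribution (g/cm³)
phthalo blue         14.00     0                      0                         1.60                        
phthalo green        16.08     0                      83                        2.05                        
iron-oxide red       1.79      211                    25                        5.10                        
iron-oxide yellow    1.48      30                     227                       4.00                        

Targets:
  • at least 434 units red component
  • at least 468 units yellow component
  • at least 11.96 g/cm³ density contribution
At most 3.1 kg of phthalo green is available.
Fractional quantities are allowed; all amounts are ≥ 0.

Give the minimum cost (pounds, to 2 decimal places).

Let x1 = kg of phthalo blue, x2 = kg of phthalo green, x3 = kg of iron-oxide red, x4 = kg of iron-oxide yellow.
min 14x1 + 16.08x2 + 1.79x3 + 1.48x4 subject to:
  211x3 + 30x4 ≥ 434   (red component)
  83x2 + 25x3 + 227x4 ≥ 468   (yellow component)
  1.6x1 + 2.05x2 + 5.1x3 + 4x4 ≥ 11.96   (density contribution)
  x2 ≤ 3.1
  x1, x2, x3, x4 ≥ 0.
The optimal basis is {iron-oxide red, iron-oxide yellow}; phthalo blue, phthalo green drop out. Binding constraints: red component and yellow component.
Solving gives x3 = 1.792, x4 = 1.864.
Objective = 1.79·1.792 + 1.48·1.864 = 5.9664.

£5.97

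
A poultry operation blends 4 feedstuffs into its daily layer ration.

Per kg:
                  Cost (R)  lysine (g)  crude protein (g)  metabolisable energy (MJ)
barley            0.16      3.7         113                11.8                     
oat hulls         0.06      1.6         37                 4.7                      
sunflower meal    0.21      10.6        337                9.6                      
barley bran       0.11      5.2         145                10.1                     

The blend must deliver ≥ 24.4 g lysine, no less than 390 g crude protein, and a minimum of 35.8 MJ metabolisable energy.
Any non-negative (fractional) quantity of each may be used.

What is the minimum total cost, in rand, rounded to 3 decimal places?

Set it up as a linear program. Let x1 = kg of barley, x2 = kg of oat hulls, x3 = kg of sunflower meal, x4 = kg of barley bran.
Minimise 0.16x1 + 0.06x2 + 0.21x3 + 0.11x4 s.t.:
  3.7x1 + 1.6x2 + 10.6x3 + 5.2x4 ≥ 24.4   (lysine)
  113x1 + 37x2 + 337x3 + 145x4 ≥ 390   (crude protein)
  11.8x1 + 4.7x2 + 9.6x3 + 10.1x4 ≥ 35.8   (metabolisable energy)
  x1, x2, x3, x4 ≥ 0.
The optimal basis is {sunflower meal, barley bran}; barley, oat hulls drop out. The lysine and metabolisable energy requirements are met with equality.
Optimal quantities: sunflower meal = 1.055 kg, barley bran = 2.542 kg.
Hence cost = 0.21·1.055 + 0.11·2.542 = R0.50117.

R0.501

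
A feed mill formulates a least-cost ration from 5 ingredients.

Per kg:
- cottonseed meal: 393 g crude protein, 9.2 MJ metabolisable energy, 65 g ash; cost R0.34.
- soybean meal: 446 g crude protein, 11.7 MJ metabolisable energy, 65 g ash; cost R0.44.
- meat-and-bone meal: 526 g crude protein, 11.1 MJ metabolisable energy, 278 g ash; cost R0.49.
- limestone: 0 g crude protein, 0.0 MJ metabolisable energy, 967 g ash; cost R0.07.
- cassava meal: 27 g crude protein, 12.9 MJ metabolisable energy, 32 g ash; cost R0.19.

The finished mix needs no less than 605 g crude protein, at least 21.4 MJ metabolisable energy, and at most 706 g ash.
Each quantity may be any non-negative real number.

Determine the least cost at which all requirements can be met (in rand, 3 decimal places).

R0.622

Let x1 = kg of cottonseed meal, x2 = kg of soybean meal, x3 = kg of meat-and-bone meal, x4 = kg of limestone, x5 = kg of cassava meal.
Minimise 0.34x1 + 0.44x2 + 0.49x3 + 0.07x4 + 0.19x5 subject to:
  393x1 + 446x2 + 526x3 + 27x5 ≥ 605   (crude protein)
  9.2x1 + 11.7x2 + 11.1x3 + 12.9x5 ≥ 21.4   (metabolisable energy)
  65x1 + 65x2 + 278x3 + 967x4 + 32x5 ≤ 706   (ash)
  x1, x2, x3, x4, x5 ≥ 0.
The optimal basis is {cottonseed meal, cassava meal}; soybean meal, meat-and-bone meal, limestone drop out. There the crude protein and metabolisable energy constraints are tight.
So cottonseed meal = 1.499 kg, cassava meal = 0.5899 kg.
Cost = 0.34·1.499 + 0.19·0.5899 = 0.62174.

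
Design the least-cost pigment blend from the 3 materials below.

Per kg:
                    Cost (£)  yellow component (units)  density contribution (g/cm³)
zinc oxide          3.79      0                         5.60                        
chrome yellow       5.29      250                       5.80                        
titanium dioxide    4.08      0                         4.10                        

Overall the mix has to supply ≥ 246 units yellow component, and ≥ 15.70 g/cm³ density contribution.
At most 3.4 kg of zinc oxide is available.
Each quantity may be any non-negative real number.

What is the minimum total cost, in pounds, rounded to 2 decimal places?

Treat it as an LP. Let x1 = kg of zinc oxide, x2 = kg of chrome yellow, x3 = kg of titanium dioxide.
Minimise 3.79x1 + 5.29x2 + 4.08x3 subject to:
  250x2 ≥ 246   (yellow component)
  5.6x1 + 5.8x2 + 4.1x3 ≥ 15.7   (density contribution)
  x1 ≤ 3.4
  x1, x2, x3 ≥ 0.
At the optimum only zinc oxide, chrome yellow are positive (titanium dioxide = 0). The yellow component and density contribution requirements are met with equality.
So zinc oxide = 1.784 kg, chrome yellow = 0.984 kg.
Hence cost = 3.79·1.784 + 5.29·0.984 = £11.9667.

£11.97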